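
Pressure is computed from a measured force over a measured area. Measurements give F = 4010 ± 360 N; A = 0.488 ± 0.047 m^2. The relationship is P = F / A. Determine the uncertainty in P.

1080 Pa

P is a product of powers, so relative uncertainties combine in quadrature:
  (1·δF/F)² = (1×0.0898)² = 0.00806;  (-1·δA/A)² = (-1×0.0963)² = 0.00928
δP/P = √(0.0173) = 0.132
P = 8220 Pa, so δP = 0.132 × 8220 = 1080 Pa.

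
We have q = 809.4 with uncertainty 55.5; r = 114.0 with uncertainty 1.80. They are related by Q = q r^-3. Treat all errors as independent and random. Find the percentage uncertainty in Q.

For a monomial Q ∝ q, r^-3, fractional errors add in quadrature:
  (1·δq/q)² = (1×0.0686)² = 0.00470;  (-3·δr/r)² = (-3×0.0158)² = 0.00224
δQ/Q = √(0.00695) = 0.0833

8.33%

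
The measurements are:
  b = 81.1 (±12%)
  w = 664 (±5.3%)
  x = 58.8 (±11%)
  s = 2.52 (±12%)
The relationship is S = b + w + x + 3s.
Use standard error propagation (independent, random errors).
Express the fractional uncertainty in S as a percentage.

Absolute uncertainties add in quadrature for a linear combination:
  (δb)² = 94.7;  (δw)² = 1240;  (δx)² = 41.8;  (3·δs)² = 0.823
δS = √(1380) = 37.1
S = 811, so δS/S = 37.1/811 = 0.0457.

4.57%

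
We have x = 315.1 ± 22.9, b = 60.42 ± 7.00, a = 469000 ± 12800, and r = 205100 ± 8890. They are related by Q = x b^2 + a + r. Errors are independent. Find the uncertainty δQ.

2.8e+05

Let p = x·b^2 = 1.15e+06. δp/p = √((1·δx/x)² + (2·δb/b)²) = √(0.00528 + 0.0537) = 0.243, so δp = 2.79e+05.
Q = p + a + r: δQ = √(δp² + δa² + δr²) = √(7.8e+10 + 1.64e+08 + 7.9e+07) = 2.8e+05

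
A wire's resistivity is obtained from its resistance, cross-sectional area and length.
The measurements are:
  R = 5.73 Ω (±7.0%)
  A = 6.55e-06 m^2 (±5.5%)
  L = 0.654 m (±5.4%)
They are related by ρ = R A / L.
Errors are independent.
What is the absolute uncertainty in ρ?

Products/powers → add relative errors in quadrature, weighted by exponent:
  (1·δR/R)² = (1×0.0700)² = 0.00490;  (1·δA/A)² = (1×0.0550)² = 0.00302;  (-1·δL/L)² = (-1×0.0540)² = 0.00292
δρ/ρ = √(0.0108) = 0.104
ρ = 5.74e-05 Ω·m, so δρ = 0.104 × 5.74e-05 = 5.98e-06 Ω·m.

5.98e-06 Ω·m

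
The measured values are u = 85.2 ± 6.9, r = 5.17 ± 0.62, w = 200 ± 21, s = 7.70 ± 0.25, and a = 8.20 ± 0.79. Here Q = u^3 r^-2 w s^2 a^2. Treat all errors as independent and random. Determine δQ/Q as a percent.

Products/powers → add relative errors in quadrature, weighted by exponent:
  (3·δu/u)² = (3×0.0810)² = 0.0590;  (-2·δr/r)² = (-2×0.120)² = 0.0575;  (1·δw/w)² = (1×0.105)² = 0.0110;  (2·δs/s)² = (2×0.0325)² = 0.00422;  (2·δa/a)² = (2×0.0963)² = 0.0371
δQ/Q = √(0.169) = 0.411

41.1%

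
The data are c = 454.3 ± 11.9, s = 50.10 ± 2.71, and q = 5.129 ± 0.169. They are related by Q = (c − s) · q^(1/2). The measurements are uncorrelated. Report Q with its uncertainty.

915.4 ± 31.5

Let u = c − s = 404.2. δu = √(δc² + δs²) = √(142 + 7.34) = 12.2, so δu/u = 0.0302.
Q is then a monomial in u, q:
δQ/Q = √((δu/u)² + (½·δq/q)²) = √(0.000912 + 0.000271) = 0.0344
Q = 915.4, so δQ = 0.0344 × 915.4 = 31.5.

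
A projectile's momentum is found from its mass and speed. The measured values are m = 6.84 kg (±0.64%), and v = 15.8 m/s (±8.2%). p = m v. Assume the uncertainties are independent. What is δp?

Since p is a product/quotient, work with relative uncertainties:
  (1·δm/m)² = (1×0.00640)² = 4.1e-05;  (1·δv/v)² = (1×0.0820)² = 0.00672
δp/p = √(0.00676) = 0.0822
p = 108 kg·m/s, so δp = 0.0822 × 108 = 8.89 kg·m/s.

8.89 kg·m/s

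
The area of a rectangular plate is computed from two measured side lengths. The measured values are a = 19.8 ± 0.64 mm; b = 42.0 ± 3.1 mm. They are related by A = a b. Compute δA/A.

0.0806

Products/powers → add relative errors in quadrature, weighted by exponent:
  (1·δa/a)² = (1×0.0323)² = 0.00104;  (1·δb/b)² = (1×0.0738)² = 0.00545
δA/A = √(0.00649) = 0.0806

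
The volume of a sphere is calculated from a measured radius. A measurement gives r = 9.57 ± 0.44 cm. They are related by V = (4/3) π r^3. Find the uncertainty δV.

V ∝ r^3, so δV/V = |3| · δr/r = 3 × 0.0460 = 0.138.
V = 3670 cm^3, so δV = 0.138 × 3670 = 506 cm^3.

506 cm^3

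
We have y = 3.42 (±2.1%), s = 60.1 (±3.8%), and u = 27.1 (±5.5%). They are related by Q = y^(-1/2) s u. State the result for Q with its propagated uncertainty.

Each factor contributes (exponent × relative error)² to (δQ/Q)²:
  (−½·δy/y)² = (-0.5×0.0210)² = 0.000110;  (1·δs/s)² = (1×0.0380)² = 0.00144;  (1·δu/u)² = (1×0.0550)² = 0.00302
δQ/Q = √(0.00458) = 0.0677
Q = 881, so δQ = 0.0677 × 881 = 59.6.

881 ± 59.6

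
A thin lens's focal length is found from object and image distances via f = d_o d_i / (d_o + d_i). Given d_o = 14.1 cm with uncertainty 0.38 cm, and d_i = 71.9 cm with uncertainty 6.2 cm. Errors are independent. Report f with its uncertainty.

∂f/∂d_o = (d_i/(d_o+d_i))² = 0.699;  ∂f/∂d_i = (d_o/(d_o+d_i))² = 0.0269
δf = √((∂f/∂d_o · δd_o)² + (∂f/∂d_i · δd_i)²) = √(0.0705 + 0.0278) = 0.314 cm
f = 11.8 cm.

11.8 ± 0.314 cm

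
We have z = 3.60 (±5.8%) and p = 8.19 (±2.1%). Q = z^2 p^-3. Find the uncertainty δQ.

0.00311

Each factor contributes (exponent × relative error)² to (δQ/Q)²:
  (2·δz/z)² = (2×0.0580)² = 0.0135;  (-3·δp/p)² = (-3×0.0210)² = 0.00397
δQ/Q = √(0.0174) = 0.132
Q = 0.0236, so δQ = 0.132 × 0.0236 = 0.00311.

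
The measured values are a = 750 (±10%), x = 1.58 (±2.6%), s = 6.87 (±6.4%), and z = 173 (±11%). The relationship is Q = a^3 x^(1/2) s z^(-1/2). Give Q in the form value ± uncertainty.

(2.77 ± 0.864) × 10^8

Q is a product of powers, so relative uncertainties combine in quadrature:
  (3·δa/a)² = (3×0.100)² = 0.0900;  (½·δx/x)² = (0.5×0.0260)² = 0.000169;  (1·δs/s)² = (1×0.0640)² = 0.00410;  (−½·δz/z)² = (-0.5×0.110)² = 0.00302
δQ/Q = √(0.0973) = 0.312
Q = 2.77e+08, so δQ = 0.312 × 2.77e+08 = 8.64e+07.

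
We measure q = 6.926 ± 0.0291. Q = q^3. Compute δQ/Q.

0.0126

Q ∝ q^3, so δQ/Q = |3| · δq/q = 3 × 0.00420 = 0.0126.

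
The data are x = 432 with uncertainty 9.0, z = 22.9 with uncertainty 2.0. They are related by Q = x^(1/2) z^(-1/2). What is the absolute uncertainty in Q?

Q is a product of powers, so relative uncertainties combine in quadrature:
  (½·δx/x)² = (0.5×0.0208)² = 0.000109;  (−½·δz/z)² = (-0.5×0.0873)² = 0.00191
δQ/Q = √(0.00202) = 0.0449
Q = 4.34, so δQ = 0.0449 × 4.34 = 0.195.

0.195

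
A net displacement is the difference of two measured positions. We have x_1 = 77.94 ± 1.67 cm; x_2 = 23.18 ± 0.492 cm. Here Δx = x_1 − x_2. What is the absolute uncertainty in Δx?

For a sum/difference, combine absolute errors in quadrature:
  (δx_1)² = 2.79;  (δx_2)² = 0.242
δΔx = √(3.03) = 1.74 cm

1.74 cm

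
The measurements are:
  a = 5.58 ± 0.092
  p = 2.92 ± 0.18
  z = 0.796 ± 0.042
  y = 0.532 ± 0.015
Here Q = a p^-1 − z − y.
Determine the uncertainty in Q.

Let w = a·p^-1 = 1.91. δw/w = √((1·δa/a)² + (-1·δp/p)²) = √(0.000272 + 0.00380) = 0.0638, so δw = 0.122.
Q = w − z − y: δQ = √(δw² + δz² + δy²) = √(0.0149 + 0.00176 + 0.000225) = 0.130

0.130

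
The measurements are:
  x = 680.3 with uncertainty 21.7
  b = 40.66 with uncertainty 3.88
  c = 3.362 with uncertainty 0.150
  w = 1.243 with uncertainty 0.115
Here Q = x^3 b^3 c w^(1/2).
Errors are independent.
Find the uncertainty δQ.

Since Q is a product/quotient, work with relative uncertainties:
  (3·δx/x)² = (3×0.0319)² = 0.00916;  (3·δb/b)² = (3×0.0954)² = 0.0820;  (1·δc/c)² = (1×0.0446)² = 0.00199;  (½·δw/w)² = (0.5×0.0925)² = 0.00214
δQ/Q = √(0.0952) = 0.309
Q = 7.933e+13, so δQ = 0.309 × 7.933e+13 = 2.45e+13.

2.45e+13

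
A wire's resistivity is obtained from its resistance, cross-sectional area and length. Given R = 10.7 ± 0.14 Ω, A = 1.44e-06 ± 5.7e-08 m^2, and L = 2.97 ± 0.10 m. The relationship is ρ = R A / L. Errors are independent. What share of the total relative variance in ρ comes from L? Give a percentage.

39.5%

(δρ/ρ)² = (1·δR/R)² + (1·δA/A)² + (-1·δL/L)²
  R term: (1×0.0131)² = 0.000171
  A term: (1×0.0396)² = 0.00157
  L term: (-1×0.0337)² = 0.00113
Total = 0.00287. Share from L = 0.00113/0.00287 = 0.395.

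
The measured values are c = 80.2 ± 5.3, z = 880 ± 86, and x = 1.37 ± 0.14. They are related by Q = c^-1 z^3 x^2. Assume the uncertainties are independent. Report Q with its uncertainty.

(1.59 ± 0.580) × 10^7

Products/powers → add relative errors in quadrature, weighted by exponent:
  (-1·δc/c)² = (-1×0.0661)² = 0.00437;  (3·δz/z)² = (3×0.0977)² = 0.0860;  (2·δx/x)² = (2×0.102)² = 0.0418
δQ/Q = √(0.132) = 0.363
Q = 1.59e+07, so δQ = 0.363 × 1.59e+07 = 5.8e+06.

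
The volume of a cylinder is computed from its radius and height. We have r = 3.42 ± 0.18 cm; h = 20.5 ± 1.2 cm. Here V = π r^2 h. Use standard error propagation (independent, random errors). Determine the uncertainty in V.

90.7 cm^3

Since V is a product/quotient, work with relative uncertainties:
  (2·δr/r)² = (2×0.0526)² = 0.0111;  (1·δh/h)² = (1×0.0585)² = 0.00343
δV/V = √(0.0145) = 0.120
V = 753 cm^3, so δV = 0.120 × 753 = 90.7 cm^3.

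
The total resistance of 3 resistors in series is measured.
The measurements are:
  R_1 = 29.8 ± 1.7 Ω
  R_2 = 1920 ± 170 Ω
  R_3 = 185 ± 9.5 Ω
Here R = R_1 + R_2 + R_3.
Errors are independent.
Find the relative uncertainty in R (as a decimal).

0.0798

For a sum/difference, combine absolute errors in quadrature:
  (δR_1)² = 2.89;  (δR_2)² = 28900;  (δR_3)² = 90.2
δR = √(29000) = 170 Ω
R = 2130 Ω, so δR/R = 170/2130 = 0.0798.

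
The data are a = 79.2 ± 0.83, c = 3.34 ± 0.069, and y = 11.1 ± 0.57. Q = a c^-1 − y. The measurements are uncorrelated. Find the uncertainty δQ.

Let p = a·c^-1 = 23.7. δp/p = √((1·δa/a)² + (-1·δc/c)²) = √(0.000110 + 0.000427) = 0.0232, so δp = 0.549.
Q = p − y: δQ = √(δp² + δy²) = √(0.302 + 0.325) = 0.792

0.792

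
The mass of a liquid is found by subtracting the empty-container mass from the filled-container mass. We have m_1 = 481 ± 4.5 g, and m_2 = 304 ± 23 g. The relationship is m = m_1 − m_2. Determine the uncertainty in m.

23.4 g

Absolute uncertainties add in quadrature for a linear combination:
  (δm_1)² = 20.2;  (δm_2)² = 529
δm = √(549) = 23.4 g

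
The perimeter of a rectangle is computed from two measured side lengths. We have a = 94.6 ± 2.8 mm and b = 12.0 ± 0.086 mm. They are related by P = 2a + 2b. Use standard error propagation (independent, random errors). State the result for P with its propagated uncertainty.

213 ± 5.60 mm

P is a linear combination, so absolute uncertainties add in quadrature:
  (2·δa)² = 31.4;  (2·δb)² = 0.0296
δP = √(31.4) = 5.60 mm
P = 213 mm.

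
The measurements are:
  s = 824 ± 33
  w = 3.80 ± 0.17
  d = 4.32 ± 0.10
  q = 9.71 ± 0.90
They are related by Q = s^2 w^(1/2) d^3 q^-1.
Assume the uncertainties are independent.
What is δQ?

Products/powers → add relative errors in quadrature, weighted by exponent:
  (2·δs/s)² = (2×0.0400)² = 0.00642;  (½·δw/w)² = (0.5×0.0447)² = 0.000500;  (3·δd/d)² = (3×0.0231)² = 0.00482;  (-1·δq/q)² = (-1×0.0927)² = 0.00859
δQ/Q = √(0.0203) = 0.143
Q = 1.1e+07, so δQ = 0.143 × 1.1e+07 = 1.57e+06.

1.57e+06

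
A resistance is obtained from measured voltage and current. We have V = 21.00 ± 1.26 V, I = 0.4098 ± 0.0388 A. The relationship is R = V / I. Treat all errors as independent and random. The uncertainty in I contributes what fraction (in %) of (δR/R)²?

(δR/R)² = (1·δV/V)² + (-1·δI/I)²
  V term: (1×0.0600)² = 0.00360
  I term: (-1×0.0947)² = 0.00896
Total = 0.0126. Share from I = 0.00896/0.0126 = 0.713.

71.3%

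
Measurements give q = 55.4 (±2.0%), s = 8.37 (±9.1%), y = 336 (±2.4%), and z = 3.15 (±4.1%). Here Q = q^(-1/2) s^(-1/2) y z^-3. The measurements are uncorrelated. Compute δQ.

0.0667

Each factor contributes (exponent × relative error)² to (δQ/Q)²:
  (−½·δq/q)² = (-0.5×0.0200)² = 0.000100;  (−½·δs/s)² = (-0.5×0.0910)² = 0.00207;  (1·δy/y)² = (1×0.0240)² = 0.000576;  (-3·δz/z)² = (-3×0.0410)² = 0.0151
δQ/Q = √(0.0179) = 0.134
Q = 0.499, so δQ = 0.134 × 0.499 = 0.0667.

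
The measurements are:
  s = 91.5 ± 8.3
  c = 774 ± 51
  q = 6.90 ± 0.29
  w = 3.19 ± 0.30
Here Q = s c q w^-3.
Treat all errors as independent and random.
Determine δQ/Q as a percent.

30.6%

Relative error in a monomial: (δQ/Q)² = Σ (nᵢ · δxᵢ/xᵢ)².
  (1·δs/s)² = (1×0.0907)² = 0.00823;  (1·δc/c)² = (1×0.0659)² = 0.00434;  (1·δq/q)² = (1×0.0420)² = 0.00177;  (-3·δw/w)² = (-3×0.0940)² = 0.0796
δQ/Q = √(0.0939) = 0.306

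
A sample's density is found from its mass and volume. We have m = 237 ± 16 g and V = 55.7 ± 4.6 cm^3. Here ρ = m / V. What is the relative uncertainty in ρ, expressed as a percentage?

10.7%

Each factor contributes (exponent × relative error)² to (δρ/ρ)²:
  (1·δm/m)² = (1×0.0675)² = 0.00456;  (-1·δV/V)² = (-1×0.0826)² = 0.00682
δρ/ρ = √(0.0114) = 0.107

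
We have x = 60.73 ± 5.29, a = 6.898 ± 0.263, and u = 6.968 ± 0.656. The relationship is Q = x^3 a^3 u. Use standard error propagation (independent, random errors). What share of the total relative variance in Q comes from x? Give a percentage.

(δQ/Q)² = (3·δx/x)² + (3·δa/a)² + (1·δu/u)²
  x term: (3×0.0871)² = 0.0683
  a term: (3×0.0381)² = 0.0131
  u term: (1×0.0941)² = 0.00886
Total = 0.0902. Share from x = 0.0683/0.0902 = 0.757.

75.7%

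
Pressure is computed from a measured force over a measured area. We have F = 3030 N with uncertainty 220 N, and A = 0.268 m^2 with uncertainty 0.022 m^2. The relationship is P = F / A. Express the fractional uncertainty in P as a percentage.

11.0%

Products/powers → add relative errors in quadrature, weighted by exponent:
  (1·δF/F)² = (1×0.0726)² = 0.00527;  (-1·δA/A)² = (-1×0.0821)² = 0.00674
δP/P = √(0.0120) = 0.110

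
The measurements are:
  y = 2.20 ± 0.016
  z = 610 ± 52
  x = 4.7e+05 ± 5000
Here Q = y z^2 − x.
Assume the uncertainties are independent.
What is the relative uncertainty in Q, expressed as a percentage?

40.1%

Let p = y·z^2 = 8.19e+05. δp/p = √((1·δy/y)² + (2·δz/z)²) = √(5.29e-05 + 0.0291) = 0.171, so δp = 1.4e+05.
Q = p − x: δQ = √(δp² + δx²) = √(1.95e+10 + 2.5e+07) = 1.4e+05
Q = 3.49e+05, so δQ/Q = 1.4e+05/3.49e+05 = 0.401.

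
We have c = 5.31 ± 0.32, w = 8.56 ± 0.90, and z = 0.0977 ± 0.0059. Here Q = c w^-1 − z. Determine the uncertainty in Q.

Let p = c·w^-1 = 0.620. δp/p = √((1·δc/c)² + (-1·δw/w)²) = √(0.00363 + 0.0111) = 0.121, so δp = 0.0752.
Q = p − z: δQ = √(δp² + δz²) = √(0.00565 + 3.48e-05) = 0.0754

0.0754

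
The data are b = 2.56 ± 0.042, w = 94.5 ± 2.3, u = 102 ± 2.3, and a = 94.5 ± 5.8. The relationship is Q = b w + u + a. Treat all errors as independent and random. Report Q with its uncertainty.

Let p = b·w = 242. δp/p = √((1·δb/b)² + (1·δw/w)²) = √(0.000269 + 0.000592) = 0.0294, so δp = 7.10.
Q = p + u + a: δQ = √(δp² + δu² + δa²) = √(50.4 + 5.29 + 33.6) = 9.45
Q = 438.

438 ± 9.45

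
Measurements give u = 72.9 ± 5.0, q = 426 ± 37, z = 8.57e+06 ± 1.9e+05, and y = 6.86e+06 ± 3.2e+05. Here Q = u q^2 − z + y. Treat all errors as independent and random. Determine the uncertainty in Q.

Let p = u·q^2 = 1.32e+07. δp/p = √((1·δu/u)² + (2·δq/q)²) = √(0.00470 + 0.0302) = 0.187, so δp = 2.47e+06.
Q = p − z + y: δQ = √(δp² + δz² + δy²) = √(6.1e+12 + 3.61e+10 + 1.02e+11) = 2.5e+06

2.5e+06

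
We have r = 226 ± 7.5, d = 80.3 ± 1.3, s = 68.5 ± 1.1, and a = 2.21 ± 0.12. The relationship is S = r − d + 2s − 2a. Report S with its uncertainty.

For a sum/difference, combine absolute errors in quadrature:
  (δr)² = 56.2;  (δd)² = 1.69;  (2·δs)² = 4.84;  (2·δa)² = 0.0576
δS = √(62.8) = 7.93
S = 278.

278 ± 7.93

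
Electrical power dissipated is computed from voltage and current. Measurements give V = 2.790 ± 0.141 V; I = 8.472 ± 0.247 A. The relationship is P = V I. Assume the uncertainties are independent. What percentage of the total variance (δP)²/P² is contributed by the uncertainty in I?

(δP/P)² = (1·δV/V)² + (1·δI/I)²
  V term: (1×0.0505)² = 0.00255
  I term: (1×0.0292)² = 0.000850
Total = 0.00340. Share from I = 0.000850/0.00340 = 0.250.

25.0%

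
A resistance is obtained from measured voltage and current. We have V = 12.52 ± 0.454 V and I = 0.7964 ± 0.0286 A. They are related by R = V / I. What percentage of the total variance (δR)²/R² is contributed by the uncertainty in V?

50.5%

(δR/R)² = (1·δV/V)² + (-1·δI/I)²
  V term: (1×0.0363)² = 0.00131
  I term: (-1×0.0359)² = 0.00129
Total = 0.00260. Share from V = 0.00131/0.00260 = 0.505.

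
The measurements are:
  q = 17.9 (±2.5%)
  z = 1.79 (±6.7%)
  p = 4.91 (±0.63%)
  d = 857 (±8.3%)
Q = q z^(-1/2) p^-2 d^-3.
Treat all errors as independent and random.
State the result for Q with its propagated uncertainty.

(8.82 ± 2.23) × 10^-10

Each factor contributes (exponent × relative error)² to (δQ/Q)²:
  (1·δq/q)² = (1×0.0250)² = 0.000625;  (−½·δz/z)² = (-0.5×0.0670)² = 0.00112;  (-2·δp/p)² = (-2×0.00630)² = 0.000159;  (-3·δd/d)² = (-3×0.0830)² = 0.0620
δQ/Q = √(0.0639) = 0.253
Q = 8.82e-10, so δQ = 0.253 × 8.82e-10 = 2.23e-10.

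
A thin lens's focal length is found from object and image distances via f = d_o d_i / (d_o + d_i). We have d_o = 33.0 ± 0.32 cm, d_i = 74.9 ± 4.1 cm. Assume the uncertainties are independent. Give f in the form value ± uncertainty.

∂f/∂d_o = (d_i/(d_o+d_i))² = 0.482;  ∂f/∂d_i = (d_o/(d_o+d_i))² = 0.0935
δf = √((∂f/∂d_o · δd_o)² + (∂f/∂d_i · δd_i)²) = √(0.0238 + 0.147) = 0.413 cm
f = 22.9 cm.

22.9 ± 0.413 cm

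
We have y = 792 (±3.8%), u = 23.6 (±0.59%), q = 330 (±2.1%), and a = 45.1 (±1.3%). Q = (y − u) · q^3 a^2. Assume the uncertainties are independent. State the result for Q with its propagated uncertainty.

(5.62 ± 0.442) × 10^13

Let w = y − u = 768. δw = √(δy² + δu²) = √(906 + 0.0194) = 30.1, so δw/w = 0.0392.
Q is then a monomial in w, q, a:
δQ/Q = √((δw/w)² + (3·δq/q)² + (2·δa/a)²) = √(0.00153 + 0.00397 + 0.000676) = 0.0786
Q = 5.62e+13, so δQ = 0.0786 × 5.62e+13 = 4.42e+12.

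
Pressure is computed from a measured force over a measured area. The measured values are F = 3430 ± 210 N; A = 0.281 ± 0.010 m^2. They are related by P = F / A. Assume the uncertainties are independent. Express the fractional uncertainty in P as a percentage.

Since P is a product/quotient, work with relative uncertainties:
  (1·δF/F)² = (1×0.0612)² = 0.00375;  (-1·δA/A)² = (-1×0.0356)² = 0.00127
δP/P = √(0.00501) = 0.0708

7.08%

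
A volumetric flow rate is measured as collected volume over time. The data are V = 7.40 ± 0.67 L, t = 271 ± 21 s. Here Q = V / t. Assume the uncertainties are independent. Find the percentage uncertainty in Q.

For a monomial Q ∝ V, t^-1, fractional errors add in quadrature:
  (1·δV/V)² = (1×0.0905)² = 0.00820;  (-1·δt/t)² = (-1×0.0775)² = 0.00600
δQ/Q = √(0.0142) = 0.119

11.9%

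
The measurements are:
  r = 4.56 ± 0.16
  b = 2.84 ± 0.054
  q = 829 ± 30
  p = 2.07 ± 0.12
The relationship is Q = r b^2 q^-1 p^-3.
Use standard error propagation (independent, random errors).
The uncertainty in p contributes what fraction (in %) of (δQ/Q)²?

(δQ/Q)² = (1·δr/r)² + (2·δb/b)² + (-1·δq/q)² + (-3·δp/p)²
  r term: (1×0.0351)² = 0.00123
  b term: (2×0.0190)² = 0.00145
  q term: (-1×0.0362)² = 0.00131
  p term: (-3×0.0580)² = 0.0302
Total = 0.0342. Share from p = 0.0302/0.0342 = 0.884.

88.4%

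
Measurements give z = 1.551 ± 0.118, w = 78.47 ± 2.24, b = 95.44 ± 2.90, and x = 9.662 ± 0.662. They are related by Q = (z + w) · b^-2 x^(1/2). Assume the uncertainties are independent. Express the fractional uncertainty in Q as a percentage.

7.52%

Let u = z + w = 80.02. δu = √(δz² + δw²) = √(0.0139 + 5.02) = 2.24, so δu/u = 0.0280.
Q is then a monomial in u, b, x:
δQ/Q = √((δu/u)² + (-2·δb/b)² + (½·δx/x)²) = √(0.000786 + 0.00369 + 0.00117) = 0.0752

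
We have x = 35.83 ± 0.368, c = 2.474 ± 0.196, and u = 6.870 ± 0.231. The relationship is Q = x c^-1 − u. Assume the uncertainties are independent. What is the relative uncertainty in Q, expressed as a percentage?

Let p = x·c^-1 = 14.48. δp/p = √((1·δx/x)² + (-1·δc/c)²) = √(0.000105 + 0.00628) = 0.0799, so δp = 1.16.
Q = p − u: δQ = √(δp² + δu²) = √(1.34 + 0.0534) = 1.18
Q = 7.613, so δQ/Q = 1.18/7.613 = 0.155.

15.5%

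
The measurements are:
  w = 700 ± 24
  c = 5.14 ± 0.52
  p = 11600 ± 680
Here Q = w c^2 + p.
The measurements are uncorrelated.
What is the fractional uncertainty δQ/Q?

Let h = w·c^2 = 18500. δh/h = √((1·δw/w)² + (2·δc/c)²) = √(0.00118 + 0.0409) = 0.205, so δh = 3800.
Q = h + p: δQ = √(δh² + δp²) = √(1.44e+07 + 4.62e+05) = 3860
Q = 30100, so δQ/Q = 3860/30100 = 0.128.

0.128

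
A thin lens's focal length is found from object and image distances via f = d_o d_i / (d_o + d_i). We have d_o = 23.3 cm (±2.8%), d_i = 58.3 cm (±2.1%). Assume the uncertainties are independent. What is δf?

0.348 cm

∂f/∂d_o = (d_i/(d_o+d_i))² = 0.510;  ∂f/∂d_i = (d_o/(d_o+d_i))² = 0.0815
δf = √((∂f/∂d_o · δd_o)² + (∂f/∂d_i · δd_i)²) = √(0.111 + 0.00996) = 0.348 cm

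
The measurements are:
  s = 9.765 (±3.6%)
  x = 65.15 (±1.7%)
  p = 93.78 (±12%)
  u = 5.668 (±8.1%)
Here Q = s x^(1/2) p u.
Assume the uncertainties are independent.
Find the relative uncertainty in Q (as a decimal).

0.149

Since Q is a product/quotient, work with relative uncertainties:
  (1·δs/s)² = (1×0.0360)² = 0.00130;  (½·δx/x)² = (0.5×0.0170)² = 7.23e-05;  (1·δp/p)² = (1×0.120)² = 0.0144;  (1·δu/u)² = (1×0.0810)² = 0.00656
δQ/Q = √(0.0223) = 0.149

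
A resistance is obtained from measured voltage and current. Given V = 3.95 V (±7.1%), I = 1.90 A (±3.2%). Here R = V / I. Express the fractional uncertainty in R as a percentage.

7.79%

For a monomial R ∝ V, I^-1, fractional errors add in quadrature:
  (1·δV/V)² = (1×0.0710)² = 0.00504;  (-1·δI/I)² = (-1×0.0320)² = 0.00102
δR/R = √(0.00606) = 0.0779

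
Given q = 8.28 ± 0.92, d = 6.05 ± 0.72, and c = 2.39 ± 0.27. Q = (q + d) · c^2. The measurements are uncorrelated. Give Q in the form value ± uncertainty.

81.9 ± 19.7

Let u = q + d = 14.3. δu = √(δq² + δd²) = √(0.846 + 0.518) = 1.17, so δu/u = 0.0815.
Q is then a monomial in u, c:
δQ/Q = √((δu/u)² + (2·δc/c)²) = √(0.00665 + 0.0510) = 0.240
Q = 81.9, so δQ = 0.240 × 81.9 = 19.7.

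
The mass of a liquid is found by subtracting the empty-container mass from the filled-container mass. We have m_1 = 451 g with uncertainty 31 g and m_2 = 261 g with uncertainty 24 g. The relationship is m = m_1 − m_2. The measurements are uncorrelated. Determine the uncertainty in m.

Absolute uncertainties add in quadrature for a linear combination:
  (δm_1)² = 961;  (δm_2)² = 576
δm = √(1540) = 39.2 g

39.2 g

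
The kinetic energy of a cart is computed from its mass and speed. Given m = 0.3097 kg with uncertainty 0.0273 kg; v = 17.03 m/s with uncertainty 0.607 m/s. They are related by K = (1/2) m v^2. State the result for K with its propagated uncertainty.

44.91 ± 5.09 J

Each factor contributes (exponent × relative error)² to (δK/K)²:
  (1·δm/m)² = (1×0.0881)² = 0.00777;  (2·δv/v)² = (2×0.0356)² = 0.00508
δK/K = √(0.0129) = 0.113
K = 44.91 J, so δK = 0.113 × 44.91 = 5.09 J.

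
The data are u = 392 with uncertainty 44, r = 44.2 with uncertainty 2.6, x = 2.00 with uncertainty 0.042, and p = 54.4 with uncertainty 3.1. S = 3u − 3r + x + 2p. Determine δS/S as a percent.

11.5%

Each term contributes (cᵢ δxᵢ)² to (δS)²:
  (3·δu)² = 17400;  (3·δr)² = 60.8;  (δx)² = 0.00176;  (2·δp)² = 38.4
δS = √(17500) = 132
S = 1150, so δS/S = 132/1150 = 0.115.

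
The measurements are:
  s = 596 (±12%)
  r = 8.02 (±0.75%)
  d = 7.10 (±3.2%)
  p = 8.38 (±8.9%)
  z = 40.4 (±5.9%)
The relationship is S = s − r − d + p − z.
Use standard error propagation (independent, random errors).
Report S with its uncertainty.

S is a linear combination, so absolute uncertainties add in quadrature:
  (δs)² = 5120;  (δr)² = 0.00362;  (δd)² = 0.0516;  (δp)² = 0.556;  (δz)² = 5.68
δS = √(5120) = 71.6
S = 549.

549 ± 71.6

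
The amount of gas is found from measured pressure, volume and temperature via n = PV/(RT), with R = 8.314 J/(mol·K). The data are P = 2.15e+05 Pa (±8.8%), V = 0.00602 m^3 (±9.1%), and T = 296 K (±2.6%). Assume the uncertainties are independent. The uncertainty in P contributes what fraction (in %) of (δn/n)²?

46.4%

(δn/n)² = (1·δP/P)² + (1·δV/V)² + (-1·δT/T)²
  P term: (1×0.0880)² = 0.00774
  V term: (1×0.0910)² = 0.00828
  T term: (-1×0.0260)² = 0.000676
Total = 0.0167. Share from P = 0.00774/0.0167 = 0.464.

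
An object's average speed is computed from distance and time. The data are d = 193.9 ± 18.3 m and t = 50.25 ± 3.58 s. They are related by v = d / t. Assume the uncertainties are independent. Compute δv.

0.456 m/s

Since v is a product/quotient, work with relative uncertainties:
  (1·δd/d)² = (1×0.0944)² = 0.00891;  (-1·δt/t)² = (-1×0.0712)² = 0.00508
δv/v = √(0.0140) = 0.118
v = 3.859 m/s, so δv = 0.118 × 3.859 = 0.456 m/s.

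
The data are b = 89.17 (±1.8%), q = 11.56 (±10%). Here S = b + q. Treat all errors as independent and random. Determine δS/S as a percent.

1.96%

Each term contributes (cᵢ δxᵢ)² to (δS)²:
  (δb)² = 2.58;  (δq)² = 1.34
δS = √(3.91) = 1.98
S = 100.7, so δS/S = 1.98/100.7 = 0.0196.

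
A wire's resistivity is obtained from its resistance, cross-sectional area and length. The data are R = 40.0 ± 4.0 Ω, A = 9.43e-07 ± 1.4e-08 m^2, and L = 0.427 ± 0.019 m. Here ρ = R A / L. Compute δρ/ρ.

0.110

Each factor contributes (exponent × relative error)² to (δρ/ρ)²:
  (1·δR/R)² = (1×0.100)² = 0.0100;  (1·δA/A)² = (1×0.0148)² = 0.000220;  (-1·δL/L)² = (-1×0.0445)² = 0.00198
δρ/ρ = √(0.0122) = 0.110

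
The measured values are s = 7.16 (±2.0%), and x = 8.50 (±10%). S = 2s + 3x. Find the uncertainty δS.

2.57

Absolute uncertainties add in quadrature for a linear combination:
  (2·δs)² = 0.0820;  (3·δx)² = 6.50
δS = √(6.58) = 2.57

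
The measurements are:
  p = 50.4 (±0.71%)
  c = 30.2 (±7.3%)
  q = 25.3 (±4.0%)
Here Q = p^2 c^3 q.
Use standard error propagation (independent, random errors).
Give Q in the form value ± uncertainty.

Each factor contributes (exponent × relative error)² to (δQ/Q)²:
  (2·δp/p)² = (2×0.00710)² = 0.000202;  (3·δc/c)² = (3×0.0730)² = 0.0480;  (1·δq/q)² = (1×0.0400)² = 0.00160
δQ/Q = √(0.0498) = 0.223
Q = 1.77e+09, so δQ = 0.223 × 1.77e+09 = 3.95e+08.

(1.77 ± 0.395) × 10^9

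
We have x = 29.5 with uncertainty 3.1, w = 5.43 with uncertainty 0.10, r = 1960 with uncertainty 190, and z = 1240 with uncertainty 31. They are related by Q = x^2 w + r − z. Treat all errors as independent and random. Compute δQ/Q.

Let p = x^2·w = 4730. δp/p = √((2·δx/x)² + (1·δw/w)²) = √(0.0442 + 0.000339) = 0.211, so δp = 997.
Q = p + r − z: δQ = √(δp² + δr² + δz²) = √(9.94e+05 + 36100 + 961) = 1020
Q = 5450, so δQ/Q = 1020/5450 = 0.186.

0.186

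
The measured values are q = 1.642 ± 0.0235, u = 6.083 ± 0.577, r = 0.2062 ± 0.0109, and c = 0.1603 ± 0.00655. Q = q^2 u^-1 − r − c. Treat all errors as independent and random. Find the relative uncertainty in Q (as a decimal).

0.596

Let p = q^2·u^-1 = 0.4432. δp/p = √((2·δq/q)² + (-1·δu/u)²) = √(0.000819 + 0.00900) = 0.0991, so δp = 0.0439.
Q = p − r − c: δQ = √(δp² + δr² + δc²) = √(0.00193 + 0.000119 + 4.29e-05) = 0.0457
Q = 0.07673, so δQ/Q = 0.0457/0.07673 = 0.596.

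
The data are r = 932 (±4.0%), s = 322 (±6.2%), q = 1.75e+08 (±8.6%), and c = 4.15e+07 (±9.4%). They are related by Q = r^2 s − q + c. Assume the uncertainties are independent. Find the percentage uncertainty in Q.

22.1%

Let p = r^2·s = 2.8e+08. δp/p = √((2·δr/r)² + (1·δs/s)²) = √(0.00640 + 0.00384) = 0.101, so δp = 2.83e+07.
Q = p − q + c: δQ = √(δp² + δq² + δc²) = √(8.01e+14 + 2.27e+14 + 1.52e+13) = 3.23e+07
Q = 1.46e+08, so δQ/Q = 3.23e+07/1.46e+08 = 0.221.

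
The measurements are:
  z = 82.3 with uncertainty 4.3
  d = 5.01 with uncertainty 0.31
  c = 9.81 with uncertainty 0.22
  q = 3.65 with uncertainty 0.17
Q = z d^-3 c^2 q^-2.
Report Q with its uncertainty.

Since Q is a product/quotient, work with relative uncertainties:
  (1·δz/z)² = (1×0.0522)² = 0.00273;  (-3·δd/d)² = (-3×0.0619)² = 0.0345;  (2·δc/c)² = (2×0.0224)² = 0.00201;  (-2·δq/q)² = (-2×0.0466)² = 0.00868
δQ/Q = √(0.0479) = 0.219
Q = 4.73, so δQ = 0.219 × 4.73 = 1.03.

4.73 ± 1.03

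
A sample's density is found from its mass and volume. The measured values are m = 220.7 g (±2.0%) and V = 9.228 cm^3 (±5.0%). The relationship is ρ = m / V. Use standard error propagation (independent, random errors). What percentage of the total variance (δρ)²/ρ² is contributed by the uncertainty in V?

(δρ/ρ)² = (1·δm/m)² + (-1·δV/V)²
  m term: (1×0.0200)² = 0.000400
  V term: (-1×0.0500)² = 0.00250
Total = 0.00290. Share from V = 0.00250/0.00290 = 0.862.

86.2%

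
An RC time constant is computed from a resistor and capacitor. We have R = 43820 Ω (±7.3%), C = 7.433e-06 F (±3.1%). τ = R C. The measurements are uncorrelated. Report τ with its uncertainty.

Relative error in a monomial: (δτ/τ)² = Σ (nᵢ · δxᵢ/xᵢ)².
  (1·δR/R)² = (1×0.0730)² = 0.00533;  (1·δC/C)² = (1×0.0310)² = 0.000961
δτ/τ = √(0.00629) = 0.0793
τ = 0.3257 s, so δτ = 0.0793 × 0.3257 = 0.0258 s.

0.3257 ± 0.0258 s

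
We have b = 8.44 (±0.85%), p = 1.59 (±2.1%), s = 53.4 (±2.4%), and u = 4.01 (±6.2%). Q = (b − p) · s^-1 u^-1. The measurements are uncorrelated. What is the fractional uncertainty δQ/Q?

0.0675

Let w = b − p = 6.85. δw = √(δb² + δp²) = √(0.00515 + 0.00111) = 0.0791, so δw/w = 0.0116.
Q is then a monomial in w, s, u:
δQ/Q = √((δw/w)² + (-1·δs/s)² + (-1·δu/u)²) = √(0.000133 + 0.000576 + 0.00384) = 0.0675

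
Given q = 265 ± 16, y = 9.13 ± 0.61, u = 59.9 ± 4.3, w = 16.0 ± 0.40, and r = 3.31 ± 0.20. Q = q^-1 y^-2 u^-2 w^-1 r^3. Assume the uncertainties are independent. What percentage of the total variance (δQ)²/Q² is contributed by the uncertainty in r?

(δQ/Q)² = (-1·δq/q)² + (-2·δy/y)² + (-2·δu/u)² + (-1·δw/w)² + (3·δr/r)²
  q term: (-1×0.0604)² = 0.00365
  y term: (-2×0.0668)² = 0.0179
  u term: (-2×0.0718)² = 0.0206
  w term: (-1×0.0250)² = 0.000625
  r term: (3×0.0604)² = 0.0329
Total = 0.0756. Share from r = 0.0329/0.0756 = 0.435.

43.5%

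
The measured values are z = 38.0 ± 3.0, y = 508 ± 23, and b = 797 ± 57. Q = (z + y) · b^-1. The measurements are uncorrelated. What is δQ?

0.0570

Let u = z + y = 546. δu = √(δz² + δy²) = √(9.00 + 529) = 23.2, so δu/u = 0.0425.
Q is then a monomial in u, b:
δQ/Q = √((δu/u)² + (-1·δb/b)²) = √(0.00180 + 0.00511) = 0.0832
Q = 0.685, so δQ = 0.0832 × 0.685 = 0.0570.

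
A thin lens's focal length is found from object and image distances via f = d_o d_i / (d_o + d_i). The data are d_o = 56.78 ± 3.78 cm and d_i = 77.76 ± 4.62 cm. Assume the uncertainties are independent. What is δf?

∂f/∂d_o = (d_i/(d_o+d_i))² = 0.334;  ∂f/∂d_i = (d_o/(d_o+d_i))² = 0.178
δf = √((∂f/∂d_o · δd_o)² + (∂f/∂d_i · δd_i)²) = √(1.59 + 0.677) = 1.51 cm

1.51 cm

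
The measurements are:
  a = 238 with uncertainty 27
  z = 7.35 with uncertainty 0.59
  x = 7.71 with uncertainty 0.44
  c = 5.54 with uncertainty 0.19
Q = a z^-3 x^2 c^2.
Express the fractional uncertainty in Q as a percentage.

29.8%

For a monomial Q ∝ a, z^-3, x^2, c^2, fractional errors add in quadrature:
  (1·δa/a)² = (1×0.113)² = 0.0129;  (-3·δz/z)² = (-3×0.0803)² = 0.0580;  (2·δx/x)² = (2×0.0571)² = 0.0130;  (2·δc/c)² = (2×0.0343)² = 0.00470
δQ/Q = √(0.0886) = 0.298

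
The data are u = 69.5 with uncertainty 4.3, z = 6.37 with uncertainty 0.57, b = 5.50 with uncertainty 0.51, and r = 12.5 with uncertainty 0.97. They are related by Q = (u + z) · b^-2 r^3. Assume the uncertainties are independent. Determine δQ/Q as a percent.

Let w = u + z = 75.9. δw = √(δu² + δz²) = √(18.5 + 0.325) = 4.34, so δw/w = 0.0572.
Q is then a monomial in w, b, r:
δQ/Q = √((δw/w)² + (-2·δb/b)² + (3·δr/r)²) = √(0.00327 + 0.0344 + 0.0542) = 0.303

30.3%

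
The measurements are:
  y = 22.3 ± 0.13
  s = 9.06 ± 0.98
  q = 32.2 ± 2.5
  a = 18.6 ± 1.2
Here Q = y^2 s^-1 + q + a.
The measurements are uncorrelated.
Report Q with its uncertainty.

Let p = y^2·s^-1 = 54.9. δp/p = √((2·δy/y)² + (-1·δs/s)²) = √(0.000136 + 0.0117) = 0.109, so δp = 5.97.
Q = p + q + a: δQ = √(δp² + δq² + δa²) = √(35.7 + 6.25 + 1.44) = 6.58
Q = 106.

106 ± 6.58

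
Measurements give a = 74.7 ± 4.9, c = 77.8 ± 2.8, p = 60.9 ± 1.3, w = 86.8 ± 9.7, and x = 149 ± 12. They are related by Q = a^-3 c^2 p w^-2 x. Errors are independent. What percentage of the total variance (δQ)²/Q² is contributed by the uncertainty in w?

49.6%

(δQ/Q)² = (-3·δa/a)² + (2·δc/c)² + (1·δp/p)² + (-2·δw/w)² + (1·δx/x)²
  a term: (-3×0.0656)² = 0.0387
  c term: (2×0.0360)² = 0.00518
  p term: (1×0.0213)² = 0.000456
  w term: (-2×0.112)² = 0.0500
  x term: (1×0.0805)² = 0.00649
Total = 0.101. Share from w = 0.0500/0.101 = 0.496.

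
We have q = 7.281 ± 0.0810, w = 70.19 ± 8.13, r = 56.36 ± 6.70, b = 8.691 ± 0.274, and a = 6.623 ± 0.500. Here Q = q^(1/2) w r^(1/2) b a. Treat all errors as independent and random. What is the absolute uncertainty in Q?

12600

Since Q is a product/quotient, work with relative uncertainties:
  (½·δq/q)² = (0.5×0.0111)² = 3.09e-05;  (1·δw/w)² = (1×0.116)² = 0.0134;  (½·δr/r)² = (0.5×0.119)² = 0.00353;  (1·δb/b)² = (1×0.0315)² = 0.000994;  (1·δa/a)² = (1×0.0755)² = 0.00570
δQ/Q = √(0.0237) = 0.154
Q = 81840, so δQ = 0.154 × 81840 = 12600.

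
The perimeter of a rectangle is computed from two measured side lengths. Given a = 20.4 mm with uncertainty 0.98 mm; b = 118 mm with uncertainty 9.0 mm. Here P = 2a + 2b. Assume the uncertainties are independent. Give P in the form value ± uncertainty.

Absolute uncertainties add in quadrature for a linear combination:
  (2·δa)² = 3.84;  (2·δb)² = 324
δP = √(328) = 18.1 mm
P = 277 mm.

277 ± 18.1 mm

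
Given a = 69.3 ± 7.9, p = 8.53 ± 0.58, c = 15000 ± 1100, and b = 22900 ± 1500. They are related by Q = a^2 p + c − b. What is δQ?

Let w = a^2·p = 41000. δw/w = √((2·δa/a)² + (1·δp/p)²) = √(0.0520 + 0.00462) = 0.238, so δw = 9750.
Q = w + c − b: δQ = √(δw² + δc² + δb²) = √(9.5e+07 + 1.21e+06 + 2.25e+06) = 9920

9920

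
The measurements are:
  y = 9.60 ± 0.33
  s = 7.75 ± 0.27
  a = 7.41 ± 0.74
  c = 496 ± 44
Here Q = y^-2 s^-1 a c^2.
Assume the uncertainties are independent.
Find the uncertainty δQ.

556

Relative error in a monomial: (δQ/Q)² = Σ (nᵢ · δxᵢ/xᵢ)².
  (-2·δy/y)² = (-2×0.0344)² = 0.00473;  (-1·δs/s)² = (-1×0.0348)² = 0.00121;  (1·δa/a)² = (1×0.0999)² = 0.00997;  (2·δc/c)² = (2×0.0887)² = 0.0315
δQ/Q = √(0.0474) = 0.218
Q = 2550, so δQ = 0.218 × 2550 = 556.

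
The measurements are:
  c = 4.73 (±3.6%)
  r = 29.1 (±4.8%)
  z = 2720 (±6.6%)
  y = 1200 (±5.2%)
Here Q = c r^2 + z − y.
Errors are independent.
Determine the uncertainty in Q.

Let p = c·r^2 = 4010. δp/p = √((1·δc/c)² + (2·δr/r)²) = √(0.00130 + 0.00922) = 0.103, so δp = 411.
Q = p + z − y: δQ = √(δp² + δz² + δy²) = √(1.69e+05 + 32200 + 3890) = 453

453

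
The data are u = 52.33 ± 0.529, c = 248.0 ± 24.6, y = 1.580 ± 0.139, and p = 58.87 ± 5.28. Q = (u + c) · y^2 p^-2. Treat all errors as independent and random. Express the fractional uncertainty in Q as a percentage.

26.4%

Let w = u + c = 300.3. δw = √(δu² + δc²) = √(0.280 + 605) = 24.6, so δw/w = 0.0819.
Q is then a monomial in w, y, p:
δQ/Q = √((δw/w)² + (2·δy/y)² + (-2·δp/p)²) = √(0.00671 + 0.0310 + 0.0322) = 0.264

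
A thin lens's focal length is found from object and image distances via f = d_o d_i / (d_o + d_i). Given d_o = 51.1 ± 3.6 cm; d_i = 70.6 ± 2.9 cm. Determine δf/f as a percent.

∂f/∂d_o = (d_i/(d_o+d_i))² = 0.337;  ∂f/∂d_i = (d_o/(d_o+d_i))² = 0.176
δf = √((∂f/∂d_o · δd_o)² + (∂f/∂d_i · δd_i)²) = √(1.47 + 0.261) = 1.31 cm
f = 29.6 cm, so δf/f = 1.31/29.6 = 0.0444.

4.44%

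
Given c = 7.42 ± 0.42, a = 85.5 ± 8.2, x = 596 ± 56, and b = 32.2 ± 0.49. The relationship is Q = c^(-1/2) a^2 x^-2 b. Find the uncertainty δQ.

0.0658

Products/powers → add relative errors in quadrature, weighted by exponent:
  (−½·δc/c)² = (-0.5×0.0566)² = 0.000801;  (2·δa/a)² = (2×0.0959)² = 0.0368;  (-2·δx/x)² = (-2×0.0940)² = 0.0353;  (1·δb/b)² = (1×0.0152)² = 0.000232
δQ/Q = √(0.0731) = 0.270
Q = 0.243, so δQ = 0.270 × 0.243 = 0.0658.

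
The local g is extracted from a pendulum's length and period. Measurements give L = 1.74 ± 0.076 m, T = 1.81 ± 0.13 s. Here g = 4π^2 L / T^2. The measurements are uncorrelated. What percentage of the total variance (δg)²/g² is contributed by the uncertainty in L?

8.46%

(δg/g)² = (1·δL/L)² + (-2·δT/T)²
  L term: (1×0.0437)² = 0.00191
  T term: (-2×0.0718)² = 0.0206
Total = 0.0225. Share from L = 0.00191/0.0225 = 0.0846.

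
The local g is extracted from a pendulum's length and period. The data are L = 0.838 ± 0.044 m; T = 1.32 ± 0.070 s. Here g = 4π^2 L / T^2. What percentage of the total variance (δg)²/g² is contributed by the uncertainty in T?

(δg/g)² = (1·δL/L)² + (-2·δT/T)²
  L term: (1×0.0525)² = 0.00276
  T term: (-2×0.0530)² = 0.0112
Total = 0.0140. Share from T = 0.0112/0.0140 = 0.803.

80.3%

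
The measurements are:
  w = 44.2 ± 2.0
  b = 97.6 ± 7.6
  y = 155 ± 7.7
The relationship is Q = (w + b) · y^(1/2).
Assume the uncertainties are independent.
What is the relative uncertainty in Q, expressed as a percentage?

Let u = w + b = 142. δu = √(δw² + δb²) = √(4.00 + 57.8) = 7.86, so δu/u = 0.0554.
Q is then a monomial in u, y:
δQ/Q = √((δu/u)² + (½·δy/y)²) = √(0.00307 + 0.000617) = 0.0607

6.07%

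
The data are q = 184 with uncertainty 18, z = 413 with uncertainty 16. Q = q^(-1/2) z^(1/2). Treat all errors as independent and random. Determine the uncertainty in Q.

Q is a product of powers, so relative uncertainties combine in quadrature:
  (−½·δq/q)² = (-0.5×0.0978)² = 0.00239;  (½·δz/z)² = (0.5×0.0387)² = 0.000375
δQ/Q = √(0.00277) = 0.0526
Q = 1.50, so δQ = 0.0526 × 1.50 = 0.0788.

0.0788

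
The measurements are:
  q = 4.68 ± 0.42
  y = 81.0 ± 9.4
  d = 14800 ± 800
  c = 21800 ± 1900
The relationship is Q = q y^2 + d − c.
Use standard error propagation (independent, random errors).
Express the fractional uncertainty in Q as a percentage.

33.4%

Let p = q·y^2 = 30700. δp/p = √((1·δq/q)² + (2·δy/y)²) = √(0.00805 + 0.0539) = 0.249, so δp = 7640.
Q = p + d − c: δQ = √(δp² + δd² + δc²) = √(5.84e+07 + 6.4e+05 + 3.61e+06) = 7910
Q = 23700, so δQ/Q = 7910/23700 = 0.334.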